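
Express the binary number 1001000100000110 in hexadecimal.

Group into 4-bit nibbles from right:
  1001 = 9
  0001 = 1
  0000 = 0
  0110 = 6
Result: 9106



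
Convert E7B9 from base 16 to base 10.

Expand by place value (powers of 16):
Digit values: E = 14, B = 11
E7B9 = 14 × 16^3 + 7 × 16^2 + 11 × 16^1 + 9 × 16^0
= 14 × 4096 + 7 × 256 + 11 × 16 + 9 × 1
= 57344 + 1792 + 176 + 9
= 59321



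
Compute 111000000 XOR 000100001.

XOR: 1 when bits differ
  111000000
^ 000100001
-----------
  111100001
Decimal: 448 ^ 33 = 481



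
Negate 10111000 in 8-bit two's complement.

Original (sign bit 1, negative): 10111000
Step 1 - Invert all bits: 01000111
Step 2 - Add 1: 01001000
Verification: 10111000 + 01001000 = 100000000; discarding the end carry (carry out of the top bit) leaves the 8-bit value 00000000, as required for x + (-x)



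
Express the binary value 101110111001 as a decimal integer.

Sum of powers of 2 for each 1-bit:
2^0 + 2^3 + 2^4 + 2^5 + 2^7 + 2^8 + 2^9 + 2^11
= 1 + 8 + 16 + 32 + 128 + 256 + 512 + 2048
= 3001



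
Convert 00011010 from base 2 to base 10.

Sum of powers of 2 for each 1-bit:
2^1 + 2^3 + 2^4
= 2 + 8 + 16
= 26



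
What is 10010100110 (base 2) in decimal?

Sum of powers of 2 for each 1-bit:
2^1 + 2^2 + 2^5 + 2^7 + 2^10
= 2 + 4 + 32 + 128 + 1024
= 1190



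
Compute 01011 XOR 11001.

XOR: 1 when bits differ
  01011
^ 11001
-------
  10010
Decimal: 11 ^ 25 = 18



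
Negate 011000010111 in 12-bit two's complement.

Original: 011000010111
Step 1 - Invert all bits: 100111101000
Step 2 - Add 1: 100111101001
Verification: 011000010111 + 100111101001 = 1000000000000; discarding the end carry (carry out of the top bit) leaves the 12-bit value 000000000000, as required for x + (-x)



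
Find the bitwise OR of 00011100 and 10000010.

OR: 1 when either bit is 1
  00011100
| 10000010
----------
  10011110
Decimal: 28 | 130 = 158



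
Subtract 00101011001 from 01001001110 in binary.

Method 1 - Direct subtraction (column by column from the right: bit − bit − borrow-in; if negative, add 2 and borrow 1 from the next column):
borrow: 01111100010
        01001001110
-       00101011001
-------------------
        00011110101

Method 2 - Add two's complement:
Two's complement of 00101011001: invert → 11010100110, add 1 → 11010100111
  01001001110
+ 11010100111
-------------
 100011110101  (end carry out of the top bit = 1)
Discarding the end carry: 00011110101
Decimal check:
  01001001110 = 512 + 64 + 8 + 4 + 2 = 590
  00101011001 = 256 + 64 + 16 + 8 + 1 = 345
  590 - 345 = 245, and 00011110101 = 128 + 64 + 32 + 16 + 4 + 1 = 245 ✓



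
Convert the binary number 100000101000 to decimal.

Sum of powers of 2 for each 1-bit:
2^3 + 2^5 + 2^11
= 8 + 32 + 2048
= 2088



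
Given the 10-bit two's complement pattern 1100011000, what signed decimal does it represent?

Binary: 1100011000
Sign bit: 1 (negative)
Invert: 0011100111
Add 1:  0011101000
Magnitude: 0011101000 = 128 + 64 + 32 + 8 = 232
Value: -232



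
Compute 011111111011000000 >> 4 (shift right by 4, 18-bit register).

Original: 011111111011000000 (decimal 130752)
Shift right by 4 positions
Drop the 4 low bits; fill with zeros on the left
Result: 000001111111101100 (decimal 8172)
Equivalent: 130752 >> 4 = 130752 ÷ 2^4 = 8172



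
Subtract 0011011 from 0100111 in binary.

Method 1 - Direct subtraction (column by column from the right: bit − bit − borrow-in; if negative, add 2 and borrow 1 from the next column):
borrow: 0110000
        0100111
-       0011011
---------------
        0001100

Method 2 - Add two's complement:
Two's complement of 0011011: invert → 1100100, add 1 → 1100101
  0100111
+ 1100101
---------
 10001100  (end carry out of the top bit = 1)
Discarding the end carry: 0001100
Decimal check:
  0100111 = 32 + 4 + 2 + 1 = 39
  0011011 = 16 + 8 + 2 + 1 = 27
  39 - 27 = 12, and 0001100 = 8 + 4 = 12 ✓



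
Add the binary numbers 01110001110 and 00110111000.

Add column by column from the right: bit + bit + carry-in; write the sum mod 2, carry 1 when the sum is 2 or 3.
carry:  11101110000
        01110001110
+       00110111000
-------------------
       010101000110
(the carry out of the leftmost column, 0, becomes the leading bit)
Decimal check:
  01110001110 = 512 + 256 + 128 + 8 + 4 + 2 = 910
  00110111000 = 256 + 128 + 32 + 16 + 8 = 440
  910 + 440 = 1350, and 010101000110 = 1024 + 256 + 64 + 4 + 2 = 1350 ✓



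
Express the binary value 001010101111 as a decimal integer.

Sum of powers of 2 for each 1-bit:
2^0 + 2^1 + 2^2 + 2^3 + 2^5 + 2^7 + 2^9
= 1 + 2 + 4 + 8 + 32 + 128 + 512
= 687



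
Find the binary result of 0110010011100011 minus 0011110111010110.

Method 1 - Direct subtraction (column by column from the right: bit − bit − borrow-in; if negative, add 2 and borrow 1 from the next column):
borrow: 0111111000111000
        0110010011100011
-       0011110111010110
------------------------
        0010011100001101

Method 2 - Add two's complement:
Two's complement of 0011110111010110: invert → 1100001000101001, add 1 → 1100001000101010
  0110010011100011
+ 1100001000101010
------------------
 10010011100001101  (end carry out of the top bit = 1)
Discarding the end carry: 0010011100001101
Decimal check:
  0110010011100011 = 16384 + 8192 + 1024 + 128 + 64 + 32 + 2 + 1 = 25827
  0011110111010110 = 8192 + 4096 + 2048 + 1024 + 256 + 128 + 64 + 16 + 4 + 2 = 15830
  25827 - 15830 = 9997, and 0010011100001101 = 8192 + 1024 + 512 + 256 + 8 + 4 + 1 = 9997 ✓



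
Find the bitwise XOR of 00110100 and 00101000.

XOR: 1 when bits differ
  00110100
^ 00101000
----------
  00011100
Decimal: 52 ^ 40 = 28



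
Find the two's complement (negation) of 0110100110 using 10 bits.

Original: 0110100110
Step 1 - Invert all bits: 1001011001
Step 2 - Add 1: 1001011010
Verification: 0110100110 + 1001011010 = 10000000000; discarding the end carry (carry out of the top bit) leaves the 10-bit value 0000000000, as required for x + (-x)



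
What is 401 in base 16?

Using repeated division by 16 (digits 10–15 are A–F):
401 ÷ 16 = 25 remainder 1
25 ÷ 16 = 1 remainder 9
1 ÷ 16 = 0 remainder 1
Reading remainders bottom to top: 191



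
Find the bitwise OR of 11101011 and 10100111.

OR: 1 when either bit is 1
  11101011
| 10100111
----------
  11101111
Decimal: 235 | 167 = 239



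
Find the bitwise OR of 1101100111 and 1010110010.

OR: 1 when either bit is 1
  1101100111
| 1010110010
------------
  1111110111
Decimal: 871 | 690 = 1015



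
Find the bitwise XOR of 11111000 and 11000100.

XOR: 1 when bits differ
  11111000
^ 11000100
----------
  00111100
Decimal: 248 ^ 196 = 60



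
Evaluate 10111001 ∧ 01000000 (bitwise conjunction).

AND: 1 only when both bits are 1
  10111001
& 01000000
----------
  00000000
Decimal: 185 & 64 = 0



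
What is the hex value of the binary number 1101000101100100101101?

Group into 4-bit nibbles from right:
  0011 = 3
  0100 = 4
  0101 = 5
  1001 = 9
  0010 = 2
  1101 = D
Result: 34592D



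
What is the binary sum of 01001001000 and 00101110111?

Add column by column from the right: bit + bit + carry-in; write the sum mod 2, carry 1 when the sum is 2 or 3.
carry:  00010000000
        01001001000
+       00101110111
-------------------
       001110111111
(the carry out of the leftmost column, 0, becomes the leading bit)
Decimal check:
  01001001000 = 512 + 64 + 8 = 584
  00101110111 = 256 + 64 + 32 + 16 + 4 + 2 + 1 = 375
  584 + 375 = 959, and 001110111111 = 512 + 256 + 128 + 32 + 16 + 8 + 4 + 2 + 1 = 959 ✓



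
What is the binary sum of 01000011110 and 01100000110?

Add column by column from the right: bit + bit + carry-in; write the sum mod 2, carry 1 when the sum is 2 or 3.
carry:  10000111100
        01000011110
+       01100000110
-------------------
       010100100100
(the carry out of the leftmost column, 0, becomes the leading bit)
Decimal check:
  01000011110 = 512 + 16 + 8 + 4 + 2 = 542
  01100000110 = 512 + 256 + 4 + 2 = 774
  542 + 774 = 1316, and 010100100100 = 1024 + 256 + 32 + 4 = 1316 ✓



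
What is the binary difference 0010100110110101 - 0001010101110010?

Method 1 - Direct subtraction (column by column from the right: bit − bit − borrow-in; if negative, add 2 and borrow 1 from the next column):
borrow: 0010100010000100
        0010100110110101
-       0001010101110010
------------------------
        0001010001000011

Method 2 - Add two's complement:
Two's complement of 0001010101110010: invert → 1110101010001101, add 1 → 1110101010001110
  0010100110110101
+ 1110101010001110
------------------
 10001010001000011  (end carry out of the top bit = 1)
Discarding the end carry: 0001010001000011
Decimal check:
  0010100110110101 = 8192 + 2048 + 256 + 128 + 32 + 16 + 4 + 1 = 10677
  0001010101110010 = 4096 + 1024 + 256 + 64 + 32 + 16 + 2 = 5490
  10677 - 5490 = 5187, and 0001010001000011 = 4096 + 1024 + 64 + 2 + 1 = 5187 ✓



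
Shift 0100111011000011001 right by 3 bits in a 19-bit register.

Original: 0100111011000011001 (decimal 161305)
Shift right by 3 positions
Drop the 3 low bits; fill with zeros on the left
Result: 0000100111011000011 (decimal 20163)
Equivalent: 161305 >> 3 = 161305 ÷ 2^3 = 20163



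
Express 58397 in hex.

Using repeated division by 16 (digits 10–15 are A–F):
58397 ÷ 16 = 3649 remainder 13 (D)
3649 ÷ 16 = 228 remainder 1
228 ÷ 16 = 14 remainder 4
14 ÷ 16 = 0 remainder 14 (E)
Reading remainders bottom to top: E41D



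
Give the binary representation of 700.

Using repeated division by 2:
700 ÷ 2 = 350 remainder 0
350 ÷ 2 = 175 remainder 0
175 ÷ 2 = 87 remainder 1
87 ÷ 2 = 43 remainder 1
43 ÷ 2 = 21 remainder 1
21 ÷ 2 = 10 remainder 1
10 ÷ 2 = 5 remainder 0
5 ÷ 2 = 2 remainder 1
2 ÷ 2 = 1 remainder 0
1 ÷ 2 = 0 remainder 1
Reading remainders bottom to top: 1010111100



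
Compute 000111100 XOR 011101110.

XOR: 1 when bits differ
  000111100
^ 011101110
-----------
  011010010
Decimal: 60 ^ 238 = 210



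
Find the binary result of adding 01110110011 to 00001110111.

Add column by column from the right: bit + bit + carry-in; write the sum mod 2, carry 1 when the sum is 2 or 3.
carry:  11111101110
        01110110011
+       00001110111
-------------------
       010000101010
(the carry out of the leftmost column, 0, becomes the leading bit)
Decimal check:
  01110110011 = 512 + 256 + 128 + 32 + 16 + 2 + 1 = 947
  00001110111 = 64 + 32 + 16 + 4 + 2 + 1 = 119
  947 + 119 = 1066, and 010000101010 = 1024 + 32 + 8 + 2 = 1066 ✓



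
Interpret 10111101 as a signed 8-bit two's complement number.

Binary: 10111101
Sign bit: 1 (negative)
Invert: 01000010
Add 1:  01000011
Magnitude: 01000011 = 64 + 2 + 1 = 67
Value: -67



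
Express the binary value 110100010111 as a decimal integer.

Sum of powers of 2 for each 1-bit:
2^0 + 2^1 + 2^2 + 2^4 + 2^8 + 2^10 + 2^11
= 1 + 2 + 4 + 16 + 256 + 1024 + 2048
= 3351



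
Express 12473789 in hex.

Using repeated division by 16 (digits 10–15 are A–F):
12473789 ÷ 16 = 779611 remainder 13 (D)
779611 ÷ 16 = 48725 remainder 11 (B)
48725 ÷ 16 = 3045 remainder 5
3045 ÷ 16 = 190 remainder 5
190 ÷ 16 = 11 remainder 14 (E)
11 ÷ 16 = 0 remainder 11 (B)
Reading remainders bottom to top: BE55BD



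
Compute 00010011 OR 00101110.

OR: 1 when either bit is 1
  00010011
| 00101110
----------
  00111111
Decimal: 19 | 46 = 63



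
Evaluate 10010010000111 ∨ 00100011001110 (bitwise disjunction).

OR: 1 when either bit is 1
  10010010000111
| 00100011001110
----------------
  10110011001111
Decimal: 9351 | 2254 = 11471



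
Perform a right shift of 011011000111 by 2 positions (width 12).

Original: 011011000111 (decimal 1735)
Shift right by 2 positions
Drop the 2 low bits; fill with zeros on the left
Result: 000110110001 (decimal 433)
Equivalent: 1735 >> 2 = 1735 ÷ 2^2 = 433



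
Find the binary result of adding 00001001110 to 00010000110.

Add column by column from the right: bit + bit + carry-in; write the sum mod 2, carry 1 when the sum is 2 or 3.
carry:  00000011100
        00001001110
+       00010000110
-------------------
       000011010100
(the carry out of the leftmost column, 0, becomes the leading bit)
Decimal check:
  00001001110 = 64 + 8 + 4 + 2 = 78
  00010000110 = 128 + 4 + 2 = 134
  78 + 134 = 212, and 000011010100 = 128 + 64 + 16 + 4 = 212 ✓



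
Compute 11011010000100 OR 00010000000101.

OR: 1 when either bit is 1
  11011010000100
| 00010000000101
----------------
  11011010000101
Decimal: 13956 | 1029 = 13957



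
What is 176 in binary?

Using repeated division by 2:
176 ÷ 2 = 88 remainder 0
88 ÷ 2 = 44 remainder 0
44 ÷ 2 = 22 remainder 0
22 ÷ 2 = 11 remainder 0
11 ÷ 2 = 5 remainder 1
5 ÷ 2 = 2 remainder 1
2 ÷ 2 = 1 remainder 0
1 ÷ 2 = 0 remainder 1
Reading remainders bottom to top: 10110000



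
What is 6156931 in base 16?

Using repeated division by 16 (digits 10–15 are A–F):
6156931 ÷ 16 = 384808 remainder 3
384808 ÷ 16 = 24050 remainder 8
24050 ÷ 16 = 1503 remainder 2
1503 ÷ 16 = 93 remainder 15 (F)
93 ÷ 16 = 5 remainder 13 (D)
5 ÷ 16 = 0 remainder 5
Reading remainders bottom to top: 5DF283



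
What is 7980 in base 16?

Using repeated division by 16 (digits 10–15 are A–F):
7980 ÷ 16 = 498 remainder 12 (C)
498 ÷ 16 = 31 remainder 2
31 ÷ 16 = 1 remainder 15 (F)
1 ÷ 16 = 0 remainder 1
Reading remainders bottom to top: 1F2C



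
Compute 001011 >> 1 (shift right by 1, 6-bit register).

Original: 001011 (decimal 11)
Shift right by 1 position
Drop the 1 low bit; fill with zero on the left
Result: 000101 (decimal 5)
Equivalent: 11 >> 1 = 11 ÷ 2^1 = 5



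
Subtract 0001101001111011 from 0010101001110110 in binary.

Method 1 - Direct subtraction (column by column from the right: bit − bit − borrow-in; if negative, add 2 and borrow 1 from the next column):
borrow: 0011111111110110
        0010101001110110
-       0001101001111011
------------------------
        0000111111111011

Method 2 - Add two's complement:
Two's complement of 0001101001111011: invert → 1110010110000100, add 1 → 1110010110000101
  0010101001110110
+ 1110010110000101
------------------
 10000111111111011  (end carry out of the top bit = 1)
Discarding the end carry: 0000111111111011
Decimal check:
  0010101001110110 = 8192 + 2048 + 512 + 64 + 32 + 16 + 4 + 2 = 10870
  0001101001111011 = 4096 + 2048 + 512 + 64 + 32 + 16 + 8 + 2 + 1 = 6779
  10870 - 6779 = 4091, and 0000111111111011 = 2048 + 1024 + 512 + 256 + 128 + 64 + 32 + 16 + 8 + 2 + 1 = 4091 ✓



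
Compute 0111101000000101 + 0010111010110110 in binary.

Add column by column from the right: bit + bit + carry-in; write the sum mod 2, carry 1 when the sum is 2 or 3.
carry:  1111110000001000
        0111101000000101
+       0010111010110110
------------------------
       01010100010111011
(the carry out of the leftmost column, 0, becomes the leading bit)
Decimal check:
  0111101000000101 = 16384 + 8192 + 4096 + 2048 + 512 + 4 + 1 = 31237
  0010111010110110 = 8192 + 2048 + 1024 + 512 + 128 + 32 + 16 + 4 + 2 = 11958
  31237 + 11958 = 43195, and 01010100010111011 = 32768 + 8192 + 2048 + 128 + 32 + 16 + 8 + 2 + 1 = 43195 ✓



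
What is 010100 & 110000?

AND: 1 only when both bits are 1
  010100
& 110000
--------
  010000
Decimal: 20 & 48 = 16



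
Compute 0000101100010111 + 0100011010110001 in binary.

Add column by column from the right: bit + bit + carry-in; write the sum mod 2, carry 1 when the sum is 2 or 3.
carry:  0001110001101110
        0000101100010111
+       0100011010110001
------------------------
       00101000111001000
(the carry out of the leftmost column, 0, becomes the leading bit)
Decimal check:
  0000101100010111 = 2048 + 512 + 256 + 16 + 4 + 2 + 1 = 2839
  0100011010110001 = 16384 + 1024 + 512 + 128 + 32 + 16 + 1 = 18097
  2839 + 18097 = 20936, and 00101000111001000 = 16384 + 4096 + 256 + 128 + 64 + 8 = 20936 ✓



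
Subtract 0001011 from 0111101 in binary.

Method 1 - Direct subtraction (column by column from the right: bit − bit − borrow-in; if negative, add 2 and borrow 1 from the next column):
borrow: 0000100
        0111101
-       0001011
---------------
        0110010

Method 2 - Add two's complement:
Two's complement of 0001011: invert → 1110100, add 1 → 1110101
  0111101
+ 1110101
---------
 10110010  (end carry out of the top bit = 1)
Discarding the end carry: 0110010
Decimal check:
  0111101 = 32 + 16 + 8 + 4 + 1 = 61
  0001011 = 8 + 2 + 1 = 11
  61 - 11 = 50, and 0110010 = 32 + 16 + 2 = 50 ✓



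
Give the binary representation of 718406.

Using repeated division by 2:
718406 ÷ 2 = 359203 remainder 0
359203 ÷ 2 = 179601 remainder 1
179601 ÷ 2 = 89800 remainder 1
89800 ÷ 2 = 44900 remainder 0
44900 ÷ 2 = 22450 remainder 0
22450 ÷ 2 = 11225 remainder 0
11225 ÷ 2 = 5612 remainder 1
5612 ÷ 2 = 2806 remainder 0
2806 ÷ 2 = 1403 remainder 0
1403 ÷ 2 = 701 remainder 1
701 ÷ 2 = 350 remainder 1
350 ÷ 2 = 175 remainder 0
175 ÷ 2 = 87 remainder 1
87 ÷ 2 = 43 remainder 1
43 ÷ 2 = 21 remainder 1
21 ÷ 2 = 10 remainder 1
10 ÷ 2 = 5 remainder 0
5 ÷ 2 = 2 remainder 1
2 ÷ 2 = 1 remainder 0
1 ÷ 2 = 0 remainder 1
Reading remainders bottom to top: 10101111011001000110



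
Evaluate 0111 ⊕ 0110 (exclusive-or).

XOR: 1 when bits differ
  0111
^ 0110
------
  0001
Decimal: 7 ^ 6 = 1



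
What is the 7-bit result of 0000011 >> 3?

Original: 0000011 (decimal 3)
Shift right by 3 positions
Drop the 3 low bits; fill with zeros on the left
Result: 0000000 (decimal 0)
Equivalent: 3 >> 3 = 3 ÷ 2^3 = 0



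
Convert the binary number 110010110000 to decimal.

Sum of powers of 2 for each 1-bit:
2^4 + 2^5 + 2^7 + 2^10 + 2^11
= 16 + 32 + 128 + 1024 + 2048
= 3248



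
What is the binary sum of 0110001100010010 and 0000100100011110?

Add column by column from the right: bit + bit + carry-in; write the sum mod 2, carry 1 when the sum is 2 or 3.
carry:  0000011000111100
        0110001100010010
+       0000100100011110
------------------------
       00110110000110000
(the carry out of the leftmost column, 0, becomes the leading bit)
Decimal check:
  0110001100010010 = 16384 + 8192 + 512 + 256 + 16 + 2 = 25362
  0000100100011110 = 2048 + 256 + 16 + 8 + 4 + 2 = 2334
  25362 + 2334 = 27696, and 00110110000110000 = 16384 + 8192 + 2048 + 1024 + 32 + 16 = 27696 ✓



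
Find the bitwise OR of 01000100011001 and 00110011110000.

OR: 1 when either bit is 1
  01000100011001
| 00110011110000
----------------
  01110111111001
Decimal: 4377 | 3312 = 7673



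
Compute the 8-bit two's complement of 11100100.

Original (sign bit 1, negative): 11100100
Step 1 - Invert all bits: 00011011
Step 2 - Add 1: 00011100
Verification: 11100100 + 00011100 = 100000000; discarding the end carry (carry out of the top bit) leaves the 8-bit value 00000000, as required for x + (-x)



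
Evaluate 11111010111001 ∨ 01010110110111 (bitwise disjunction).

OR: 1 when either bit is 1
  11111010111001
| 01010110110111
----------------
  11111110111111
Decimal: 16057 | 5559 = 16319



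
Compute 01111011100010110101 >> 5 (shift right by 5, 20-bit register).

Original: 01111011100010110101 (decimal 506037)
Shift right by 5 positions
Drop the 5 low bits; fill with zeros on the left
Result: 00000011110111000101 (decimal 15813)
Equivalent: 506037 >> 5 = 506037 ÷ 2^5 = 15813



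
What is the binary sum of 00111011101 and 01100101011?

Add column by column from the right: bit + bit + carry-in; write the sum mod 2, carry 1 when the sum is 2 or 3.
carry:  11111111110
        00111011101
+       01100101011
-------------------
       010100001000
(the carry out of the leftmost column, 0, becomes the leading bit)
Decimal check:
  00111011101 = 256 + 128 + 64 + 16 + 8 + 4 + 1 = 477
  01100101011 = 512 + 256 + 32 + 8 + 2 + 1 = 811
  477 + 811 = 1288, and 010100001000 = 1024 + 256 + 8 = 1288 ✓



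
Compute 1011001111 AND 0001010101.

AND: 1 only when both bits are 1
  1011001111
& 0001010101
------------
  0001000101
Decimal: 719 & 85 = 69



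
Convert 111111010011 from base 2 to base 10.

Sum of powers of 2 for each 1-bit:
2^0 + 2^1 + 2^4 + 2^6 + 2^7 + 2^8 + 2^9 + 2^10 + 2^11
= 1 + 2 + 16 + 64 + 128 + 256 + 512 + 1024 + 2048
= 4051



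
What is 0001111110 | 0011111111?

OR: 1 when either bit is 1
  0001111110
| 0011111111
------------
  0011111111
Decimal: 126 | 255 = 255



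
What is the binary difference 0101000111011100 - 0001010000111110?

Method 1 - Direct subtraction (column by column from the right: bit − bit − borrow-in; if negative, add 2 and borrow 1 from the next column):
borrow: 0111100001111100
        0101000111011100
-       0001010000111110
------------------------
        0011110110011110

Method 2 - Add two's complement:
Two's complement of 0001010000111110: invert → 1110101111000001, add 1 → 1110101111000010
  0101000111011100
+ 1110101111000010
------------------
 10011110110011110  (end carry out of the top bit = 1)
Discarding the end carry: 0011110110011110
Decimal check:
  0101000111011100 = 16384 + 4096 + 256 + 128 + 64 + 16 + 8 + 4 = 20956
  0001010000111110 = 4096 + 1024 + 32 + 16 + 8 + 4 + 2 = 5182
  20956 - 5182 = 15774, and 0011110110011110 = 8192 + 4096 + 2048 + 1024 + 256 + 128 + 16 + 8 + 4 + 2 = 15774 ✓



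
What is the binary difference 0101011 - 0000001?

Method 1 - Direct subtraction (column by column from the right: bit − bit − borrow-in; if negative, add 2 and borrow 1 from the next column):
borrow: 0000000
        0101011
-       0000001
---------------
        0101010

Method 2 - Add two's complement:
Two's complement of 0000001: invert → 1111110, add 1 → 1111111
  0101011
+ 1111111
---------
 10101010  (end carry out of the top bit = 1)
Discarding the end carry: 0101010
Decimal check:
  0101011 = 32 + 8 + 2 + 1 = 43
  0000001 = 1
  43 - 1 = 42, and 0101010 = 32 + 8 + 2 = 42 ✓



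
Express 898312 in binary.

Using repeated division by 2:
898312 ÷ 2 = 449156 remainder 0
449156 ÷ 2 = 224578 remainder 0
224578 ÷ 2 = 112289 remainder 0
112289 ÷ 2 = 56144 remainder 1
56144 ÷ 2 = 28072 remainder 0
28072 ÷ 2 = 14036 remainder 0
14036 ÷ 2 = 7018 remainder 0
7018 ÷ 2 = 3509 remainder 0
3509 ÷ 2 = 1754 remainder 1
1754 ÷ 2 = 877 remainder 0
877 ÷ 2 = 438 remainder 1
438 ÷ 2 = 219 remainder 0
219 ÷ 2 = 109 remainder 1
109 ÷ 2 = 54 remainder 1
54 ÷ 2 = 27 remainder 0
27 ÷ 2 = 13 remainder 1
13 ÷ 2 = 6 remainder 1
6 ÷ 2 = 3 remainder 0
3 ÷ 2 = 1 remainder 1
1 ÷ 2 = 0 remainder 1
Reading remainders bottom to top: 11011011010100001000



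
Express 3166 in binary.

Using repeated division by 2:
3166 ÷ 2 = 1583 remainder 0
1583 ÷ 2 = 791 remainder 1
791 ÷ 2 = 395 remainder 1
395 ÷ 2 = 197 remainder 1
197 ÷ 2 = 98 remainder 1
98 ÷ 2 = 49 remainder 0
49 ÷ 2 = 24 remainder 1
24 ÷ 2 = 12 remainder 0
12 ÷ 2 = 6 remainder 0
6 ÷ 2 = 3 remainder 0
3 ÷ 2 = 1 remainder 1
1 ÷ 2 = 0 remainder 1
Reading remainders bottom to top: 110001011110



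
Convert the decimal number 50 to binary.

Using repeated division by 2:
50 ÷ 2 = 25 remainder 0
25 ÷ 2 = 12 remainder 1
12 ÷ 2 = 6 remainder 0
6 ÷ 2 = 3 remainder 0
3 ÷ 2 = 1 remainder 1
1 ÷ 2 = 0 remainder 1
Reading remainders bottom to top: 110010



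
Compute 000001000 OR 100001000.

OR: 1 when either bit is 1
  000001000
| 100001000
-----------
  100001000
Decimal: 8 | 264 = 264



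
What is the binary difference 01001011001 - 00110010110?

Method 1 - Direct subtraction (column by column from the right: bit − bit − borrow-in; if negative, add 2 and borrow 1 from the next column):
borrow: 01100001100
        01001011001
-       00110010110
-------------------
        00011000011

Method 2 - Add two's complement:
Two's complement of 00110010110: invert → 11001101001, add 1 → 11001101010
  01001011001
+ 11001101010
-------------
 100011000011  (end carry out of the top bit = 1)
Discarding the end carry: 00011000011
Decimal check:
  01001011001 = 512 + 64 + 16 + 8 + 1 = 601
  00110010110 = 256 + 128 + 16 + 4 + 2 = 406
  601 - 406 = 195, and 00011000011 = 128 + 64 + 2 + 1 = 195 ✓



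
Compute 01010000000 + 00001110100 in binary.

Add column by column from the right: bit + bit + carry-in; write the sum mod 2, carry 1 when the sum is 2 or 3.
carry:  00000000000
        01010000000
+       00001110100
-------------------
       001011110100
(the carry out of the leftmost column, 0, becomes the leading bit)
Decimal check:
  01010000000 = 512 + 128 = 640
  00001110100 = 64 + 32 + 16 + 4 = 116
  640 + 116 = 756, and 001011110100 = 512 + 128 + 64 + 32 + 16 + 4 = 756 ✓



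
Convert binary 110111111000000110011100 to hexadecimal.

Group into 4-bit nibbles from right:
  1101 = D
  1111 = F
  1000 = 8
  0001 = 1
  1001 = 9
  1100 = C
Result: DF819C



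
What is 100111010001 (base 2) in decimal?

Sum of powers of 2 for each 1-bit:
2^0 + 2^4 + 2^6 + 2^7 + 2^8 + 2^11
= 1 + 16 + 64 + 128 + 256 + 2048
= 2513



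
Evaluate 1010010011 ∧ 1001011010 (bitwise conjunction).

AND: 1 only when both bits are 1
  1010010011
& 1001011010
------------
  1000010010
Decimal: 659 & 602 = 530



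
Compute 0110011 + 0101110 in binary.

Add column by column from the right: bit + bit + carry-in; write the sum mod 2, carry 1 when the sum is 2 or 3.
carry:  1111100
        0110011
+       0101110
---------------
       01100001
(the carry out of the leftmost column, 0, becomes the leading bit)
Decimal check:
  0110011 = 32 + 16 + 2 + 1 = 51
  0101110 = 32 + 8 + 4 + 2 = 46
  51 + 46 = 97, and 01100001 = 64 + 32 + 1 = 97 ✓



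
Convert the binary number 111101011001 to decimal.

Sum of powers of 2 for each 1-bit:
2^0 + 2^3 + 2^4 + 2^6 + 2^8 + 2^9 + 2^10 + 2^11
= 1 + 8 + 16 + 64 + 256 + 512 + 1024 + 2048
= 3929



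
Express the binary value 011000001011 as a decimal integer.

Sum of powers of 2 for each 1-bit:
2^0 + 2^1 + 2^3 + 2^9 + 2^10
= 1 + 2 + 8 + 512 + 1024
= 1547



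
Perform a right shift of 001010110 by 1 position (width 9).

Original: 001010110 (decimal 86)
Shift right by 1 position
Drop the 1 low bit; fill with zero on the left
Result: 000101011 (decimal 43)
Equivalent: 86 >> 1 = 86 ÷ 2^1 = 43



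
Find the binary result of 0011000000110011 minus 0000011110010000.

Method 1 - Direct subtraction (column by column from the right: bit − bit − borrow-in; if negative, add 2 and borrow 1 from the next column):
borrow: 0001111100000000
        0011000000110011
-       0000011110010000
------------------------
        0010100010100011

Method 2 - Add two's complement:
Two's complement of 0000011110010000: invert → 1111100001101111, add 1 → 1111100001110000
  0011000000110011
+ 1111100001110000
------------------
 10010100010100011  (end carry out of the top bit = 1)
Discarding the end carry: 0010100010100011
Decimal check:
  0011000000110011 = 8192 + 4096 + 32 + 16 + 2 + 1 = 12339
  0000011110010000 = 1024 + 512 + 256 + 128 + 16 = 1936
  12339 - 1936 = 10403, and 0010100010100011 = 8192 + 2048 + 128 + 32 + 2 + 1 = 10403 ✓



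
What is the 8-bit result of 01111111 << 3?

Original: 01111111 (decimal 127)
Shift left by 3 positions
Append 3 zeros on the right and drop the 3 high bits that overflow the 8-bit width
Result: 11111000 (decimal 248)
Equivalent: 127 << 3 = 127 × 2^3 = 1016, truncated to 8 bits = 248



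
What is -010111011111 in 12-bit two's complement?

Original: 010111011111
Step 1 - Invert all bits: 101000100000
Step 2 - Add 1: 101000100001
Verification: 010111011111 + 101000100001 = 1000000000000; discarding the end carry (carry out of the top bit) leaves the 12-bit value 000000000000, as required for x + (-x)



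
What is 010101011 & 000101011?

AND: 1 only when both bits are 1
  010101011
& 000101011
-----------
  000101011
Decimal: 171 & 43 = 43



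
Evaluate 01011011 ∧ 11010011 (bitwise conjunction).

AND: 1 only when both bits are 1
  01011011
& 11010011
----------
  01010011
Decimal: 91 & 211 = 83



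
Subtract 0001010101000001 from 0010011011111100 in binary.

Method 1 - Direct subtraction (column by column from the right: bit − bit − borrow-in; if negative, add 2 and borrow 1 from the next column):
borrow: 0010001000000110
        0010011011111100
-       0001010101000001
------------------------
        0001000110111011

Method 2 - Add two's complement:
Two's complement of 0001010101000001: invert → 1110101010111110, add 1 → 1110101010111111
  0010011011111100
+ 1110101010111111
------------------
 10001000110111011  (end carry out of the top bit = 1)
Discarding the end carry: 0001000110111011
Decimal check:
  0010011011111100 = 8192 + 1024 + 512 + 128 + 64 + 32 + 16 + 8 + 4 = 9980
  0001010101000001 = 4096 + 1024 + 256 + 64 + 1 = 5441
  9980 - 5441 = 4539, and 0001000110111011 = 4096 + 256 + 128 + 32 + 16 + 8 + 2 + 1 = 4539 ✓



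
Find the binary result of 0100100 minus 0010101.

Method 1 - Direct subtraction (column by column from the right: bit − bit − borrow-in; if negative, add 2 and borrow 1 from the next column):
borrow: 0111110
        0100100
-       0010101
---------------
        0001111

Method 2 - Add two's complement:
Two's complement of 0010101: invert → 1101010, add 1 → 1101011
  0100100
+ 1101011
---------
 10001111  (end carry out of the top bit = 1)
Discarding the end carry: 0001111
Decimal check:
  0100100 = 32 + 4 = 36
  0010101 = 16 + 4 + 1 = 21
  36 - 21 = 15, and 0001111 = 8 + 4 + 2 + 1 = 15 ✓



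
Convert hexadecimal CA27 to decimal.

Expand by place value (powers of 16):
Digit values: C = 12, A = 10
CA27 = 12 × 16^3 + 10 × 16^2 + 2 × 16^1 + 7 × 16^0
= 12 × 4096 + 10 × 256 + 2 × 16 + 7 × 1
= 49152 + 2560 + 32 + 7
= 51751



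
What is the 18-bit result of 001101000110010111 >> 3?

Original: 001101000110010111 (decimal 53655)
Shift right by 3 positions
Drop the 3 low bits; fill with zeros on the left
Result: 000001101000110010 (decimal 6706)
Equivalent: 53655 >> 3 = 53655 ÷ 2^3 = 6706



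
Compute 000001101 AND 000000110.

AND: 1 only when both bits are 1
  000001101
& 000000110
-----------
  000000100
Decimal: 13 & 6 = 4



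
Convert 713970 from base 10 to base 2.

Using repeated division by 2:
713970 ÷ 2 = 356985 remainder 0
356985 ÷ 2 = 178492 remainder 1
178492 ÷ 2 = 89246 remainder 0
89246 ÷ 2 = 44623 remainder 0
44623 ÷ 2 = 22311 remainder 1
22311 ÷ 2 = 11155 remainder 1
11155 ÷ 2 = 5577 remainder 1
5577 ÷ 2 = 2788 remainder 1
2788 ÷ 2 = 1394 remainder 0
1394 ÷ 2 = 697 remainder 0
697 ÷ 2 = 348 remainder 1
348 ÷ 2 = 174 remainder 0
174 ÷ 2 = 87 remainder 0
87 ÷ 2 = 43 remainder 1
43 ÷ 2 = 21 remainder 1
21 ÷ 2 = 10 remainder 1
10 ÷ 2 = 5 remainder 0
5 ÷ 2 = 2 remainder 1
2 ÷ 2 = 1 remainder 0
1 ÷ 2 = 0 remainder 1
Reading remainders bottom to top: 10101110010011110010



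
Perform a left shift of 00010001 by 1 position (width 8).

Original: 00010001 (decimal 17)
Shift left by 1 position
Append 1 zero on the right
Result: 00100010 (decimal 34)
Equivalent: 17 << 1 = 17 × 2^1 = 34



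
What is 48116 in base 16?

Using repeated division by 16 (digits 10–15 are A–F):
48116 ÷ 16 = 3007 remainder 4
3007 ÷ 16 = 187 remainder 15 (F)
187 ÷ 16 = 11 remainder 11 (B)
11 ÷ 16 = 0 remainder 11 (B)
Reading remainders bottom to top: BBF4



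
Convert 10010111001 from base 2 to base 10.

Sum of powers of 2 for each 1-bit:
2^0 + 2^3 + 2^4 + 2^5 + 2^7 + 2^10
= 1 + 8 + 16 + 32 + 128 + 1024
= 1209



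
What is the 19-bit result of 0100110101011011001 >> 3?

Original: 0100110101011011001 (decimal 158425)
Shift right by 3 positions
Drop the 3 low bits; fill with zeros on the left
Result: 0000100110101011011 (decimal 19803)
Equivalent: 158425 >> 3 = 158425 ÷ 2^3 = 19803



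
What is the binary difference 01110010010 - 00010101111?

Method 1 - Direct subtraction (column by column from the right: bit − bit − borrow-in; if negative, add 2 and borrow 1 from the next column):
borrow: 00111011110
        01110010010
-       00010101111
-------------------
        01011100011

Method 2 - Add two's complement:
Two's complement of 00010101111: invert → 11101010000, add 1 → 11101010001
  01110010010
+ 11101010001
-------------
 101011100011  (end carry out of the top bit = 1)
Discarding the end carry: 01011100011
Decimal check:
  01110010010 = 512 + 256 + 128 + 16 + 2 = 914
  00010101111 = 128 + 32 + 8 + 4 + 2 + 1 = 175
  914 - 175 = 739, and 01011100011 = 512 + 128 + 64 + 32 + 2 + 1 = 739 ✓



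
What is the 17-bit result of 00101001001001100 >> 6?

Original: 00101001001001100 (decimal 21068)
Shift right by 6 positions
Drop the 6 low bits; fill with zeros on the left
Result: 00000000101001001 (decimal 329)
Equivalent: 21068 >> 6 = 21068 ÷ 2^6 = 329



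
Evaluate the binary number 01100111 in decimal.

Sum of powers of 2 for each 1-bit:
2^0 + 2^1 + 2^2 + 2^5 + 2^6
= 1 + 2 + 4 + 32 + 64
= 103



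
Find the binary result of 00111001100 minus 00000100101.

Method 1 - Direct subtraction (column by column from the right: bit − bit − borrow-in; if negative, add 2 and borrow 1 from the next column):
borrow: 00001001110
        00111001100
-       00000100101
-------------------
        00110100111

Method 2 - Add two's complement:
Two's complement of 00000100101: invert → 11111011010, add 1 → 11111011011
  00111001100
+ 11111011011
-------------
 100110100111  (end carry out of the top bit = 1)
Discarding the end carry: 00110100111
Decimal check:
  00111001100 = 256 + 128 + 64 + 8 + 4 = 460
  00000100101 = 32 + 4 + 1 = 37
  460 - 37 = 423, and 00110100111 = 256 + 128 + 32 + 4 + 2 + 1 = 423 ✓



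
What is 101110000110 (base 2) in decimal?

Sum of powers of 2 for each 1-bit:
2^1 + 2^2 + 2^7 + 2^8 + 2^9 + 2^11
= 2 + 4 + 128 + 256 + 512 + 2048
= 2950



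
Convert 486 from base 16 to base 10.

Expand by place value (powers of 16):
486 = 4 × 16^2 + 8 × 16^1 + 6 × 16^0
= 4 × 256 + 8 × 16 + 6 × 1
= 1024 + 128 + 6
= 1158



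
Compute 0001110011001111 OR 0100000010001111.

OR: 1 when either bit is 1
  0001110011001111
| 0100000010001111
------------------
  0101110011001111
Decimal: 7375 | 16527 = 23759



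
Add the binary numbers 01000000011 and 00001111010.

Add column by column from the right: bit + bit + carry-in; write the sum mod 2, carry 1 when the sum is 2 or 3.
carry:  00000000100
        01000000011
+       00001111010
-------------------
       001001111101
(the carry out of the leftmost column, 0, becomes the leading bit)
Decimal check:
  01000000011 = 512 + 2 + 1 = 515
  00001111010 = 64 + 32 + 16 + 8 + 2 = 122
  515 + 122 = 637, and 001001111101 = 512 + 64 + 32 + 16 + 8 + 4 + 1 = 637 ✓



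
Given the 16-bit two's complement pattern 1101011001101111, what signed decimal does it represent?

Binary: 1101011001101111
Sign bit: 1 (negative)
Invert: 0010100110010000
Add 1:  0010100110010001
Magnitude: 0010100110010001 = 8192 + 2048 + 256 + 128 + 16 + 1 = 10641
Value: -10641



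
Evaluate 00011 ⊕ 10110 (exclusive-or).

XOR: 1 when bits differ
  00011
^ 10110
-------
  10101
Decimal: 3 ^ 22 = 21



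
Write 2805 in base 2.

Using repeated division by 2:
2805 ÷ 2 = 1402 remainder 1
1402 ÷ 2 = 701 remainder 0
701 ÷ 2 = 350 remainder 1
350 ÷ 2 = 175 remainder 0
175 ÷ 2 = 87 remainder 1
87 ÷ 2 = 43 remainder 1
43 ÷ 2 = 21 remainder 1
21 ÷ 2 = 10 remainder 1
10 ÷ 2 = 5 remainder 0
5 ÷ 2 = 2 remainder 1
2 ÷ 2 = 1 remainder 0
1 ÷ 2 = 0 remainder 1
Reading remainders bottom to top: 101011110101



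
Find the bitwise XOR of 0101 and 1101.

XOR: 1 when bits differ
  0101
^ 1101
------
  1000
Decimal: 5 ^ 13 = 8



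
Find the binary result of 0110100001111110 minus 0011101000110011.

Method 1 - Direct subtraction (column by column from the right: bit − bit − borrow-in; if negative, add 2 and borrow 1 from the next column):
borrow: 0111110000000110
        0110100001111110
-       0011101000110011
------------------------
        0010111001001011

Method 2 - Add two's complement:
Two's complement of 0011101000110011: invert → 1100010111001100, add 1 → 1100010111001101
  0110100001111110
+ 1100010111001101
------------------
 10010111001001011  (end carry out of the top bit = 1)
Discarding the end carry: 0010111001001011
Decimal check:
  0110100001111110 = 16384 + 8192 + 2048 + 64 + 32 + 16 + 8 + 4 + 2 = 26750
  0011101000110011 = 8192 + 4096 + 2048 + 512 + 32 + 16 + 2 + 1 = 14899
  26750 - 14899 = 11851, and 0010111001001011 = 8192 + 2048 + 1024 + 512 + 64 + 8 + 2 + 1 = 11851 ✓



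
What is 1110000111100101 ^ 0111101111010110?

XOR: 1 when bits differ
  1110000111100101
^ 0111101111010110
------------------
  1001101000110011
Decimal: 57829 ^ 31702 = 39475



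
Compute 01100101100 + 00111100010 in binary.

Add column by column from the right: bit + bit + carry-in; write the sum mod 2, carry 1 when the sum is 2 or 3.
carry:  11111000000
        01100101100
+       00111100010
-------------------
       010100001110
(the carry out of the leftmost column, 0, becomes the leading bit)
Decimal check:
  01100101100 = 512 + 256 + 32 + 8 + 4 = 812
  00111100010 = 256 + 128 + 64 + 32 + 2 = 482
  812 + 482 = 1294, and 010100001110 = 1024 + 256 + 8 + 4 + 2 = 1294 ✓



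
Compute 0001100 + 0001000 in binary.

Add column by column from the right: bit + bit + carry-in; write the sum mod 2, carry 1 when the sum is 2 or 3.
carry:  0010000
        0001100
+       0001000
---------------
       00010100
(the carry out of the leftmost column, 0, becomes the leading bit)
Decimal check:
  0001100 = 8 + 4 = 12
  0001000 = 8
  12 + 8 = 20, and 00010100 = 16 + 4 = 20 ✓



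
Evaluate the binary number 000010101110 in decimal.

Sum of powers of 2 for each 1-bit:
2^1 + 2^2 + 2^3 + 2^5 + 2^7
= 2 + 4 + 8 + 32 + 128
= 174



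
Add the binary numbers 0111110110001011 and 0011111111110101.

Add column by column from the right: bit + bit + carry-in; write the sum mod 2, carry 1 when the sum is 2 or 3.
carry:  1111111111111110
        0111110110001011
+       0011111111110101
------------------------
       01011110110000000
(the carry out of the leftmost column, 0, becomes the leading bit)
Decimal check:
  0111110110001011 = 16384 + 8192 + 4096 + 2048 + 1024 + 256 + 128 + 8 + 2 + 1 = 32139
  0011111111110101 = 8192 + 4096 + 2048 + 1024 + 512 + 256 + 128 + 64 + 32 + 16 + 4 + 1 = 16373
  32139 + 16373 = 48512, and 01011110110000000 = 32768 + 8192 + 4096 + 2048 + 1024 + 256 + 128 = 48512 ✓



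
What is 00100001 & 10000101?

AND: 1 only when both bits are 1
  00100001
& 10000101
----------
  00000001
Decimal: 33 & 133 = 1



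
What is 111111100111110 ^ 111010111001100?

XOR: 1 when bits differ
  111111100111110
^ 111010111001100
-----------------
  000101011110010
Decimal: 32574 ^ 30156 = 2802



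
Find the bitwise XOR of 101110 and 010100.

XOR: 1 when bits differ
  101110
^ 010100
--------
  111010
Decimal: 46 ^ 20 = 58



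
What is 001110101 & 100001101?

AND: 1 only when both bits are 1
  001110101
& 100001101
-----------
  000000101
Decimal: 117 & 269 = 5



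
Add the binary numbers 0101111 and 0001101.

Add column by column from the right: bit + bit + carry-in; write the sum mod 2, carry 1 when the sum is 2 or 3.
carry:  0011110
        0101111
+       0001101
---------------
       00111100
(the carry out of the leftmost column, 0, becomes the leading bit)
Decimal check:
  0101111 = 32 + 8 + 4 + 2 + 1 = 47
  0001101 = 8 + 4 + 1 = 13
  47 + 13 = 60, and 00111100 = 32 + 16 + 8 + 4 = 60 ✓



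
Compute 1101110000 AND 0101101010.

AND: 1 only when both bits are 1
  1101110000
& 0101101010
------------
  0101100000
Decimal: 880 & 362 = 352



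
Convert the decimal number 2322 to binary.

Using repeated division by 2:
2322 ÷ 2 = 1161 remainder 0
1161 ÷ 2 = 580 remainder 1
580 ÷ 2 = 290 remainder 0
290 ÷ 2 = 145 remainder 0
145 ÷ 2 = 72 remainder 1
72 ÷ 2 = 36 remainder 0
36 ÷ 2 = 18 remainder 0
18 ÷ 2 = 9 remainder 0
9 ÷ 2 = 4 remainder 1
4 ÷ 2 = 2 remainder 0
2 ÷ 2 = 1 remainder 0
1 ÷ 2 = 0 remainder 1
Reading remainders bottom to top: 100100010010

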